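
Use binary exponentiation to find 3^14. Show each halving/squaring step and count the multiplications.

Computing 3^14 by squaring (build up from 3^1; each line after the first costs one multiplication):

3^1 = 3
3^2 = (3^1)^2 = 3^2 = 9
3^3 = 3 * 3^2 = 3 * 9 = 27
3^6 = (3^3)^2 = 27^2 = 729
3^7 = 3 * 3^6 = 3 * 729 = 2187
3^14 = (3^7)^2 = 2187^2 = 4782969

Result: 4782969
Multiplications needed: 5 (5 lines after 3^1)

3^14 = 4782969. Using exponentiation by squaring, this requires 5 multiplications. The key idea: if the exponent is even, square the half-power; if odd, multiply by the base once.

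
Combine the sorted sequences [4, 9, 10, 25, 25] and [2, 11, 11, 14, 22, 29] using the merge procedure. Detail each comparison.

Merging process:

Compare 4 vs 2: take 2 from right. Merged: [2]
Compare 4 vs 11: take 4 from left. Merged: [2, 4]
Compare 9 vs 11: take 9 from left. Merged: [2, 4, 9]
Compare 10 vs 11: take 10 from left. Merged: [2, 4, 9, 10]
Compare 25 vs 11: take 11 from right. Merged: [2, 4, 9, 10, 11]
Compare 25 vs 11: take 11 from right. Merged: [2, 4, 9, 10, 11, 11]
Compare 25 vs 14: take 14 from right. Merged: [2, 4, 9, 10, 11, 11, 14]
Compare 25 vs 22: take 22 from right. Merged: [2, 4, 9, 10, 11, 11, 14, 22]
Compare 25 vs 29: take 25 from left. Merged: [2, 4, 9, 10, 11, 11, 14, 22, 25]
Compare 25 vs 29: take 25 from left. Merged: [2, 4, 9, 10, 11, 11, 14, 22, 25, 25]
Append remaining from right: [29]. Merged: [2, 4, 9, 10, 11, 11, 14, 22, 25, 25, 29]

Final merged array: [2, 4, 9, 10, 11, 11, 14, 22, 25, 25, 29]
Total comparisons: 10

The merged array is [2, 4, 9, 10, 11, 11, 14, 22, 25, 25, 29], requiring 10 comparisons. The merge step runs in O(n) time where n is the total number of elements.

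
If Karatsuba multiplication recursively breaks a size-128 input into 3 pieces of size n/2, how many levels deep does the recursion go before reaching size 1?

For divide and conquer with division factor 2:

Problem sizes at each level:
Level 0: 128
Level 1: 64
Level 2: 32
Level 3: 16
Level 4: 8
Level 5: 4
Level 6: 2
Level 7: 1

The root is level 0 and the size-1 base case is level 7 (the tree spans levels 0 through 7, i.e. 8 levels counting the root), so the depth is the number of divisions: log_2(128) = 7

The recursion tree depth is log_2(128) = 7. At each level, the problem size is divided by 2, so it takes 7 divisions to reduce to a base case of size 1. The algorithm makes 3 recursive calls at each level.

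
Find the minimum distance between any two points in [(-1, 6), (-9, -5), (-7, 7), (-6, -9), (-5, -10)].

Computing all pairwise distances among 5 points:

d((-1, 6), (-9, -5)) = 13.6015
d((-1, 6), (-7, 7)) = 6.0828
d((-1, 6), (-6, -9)) = 15.8114
d((-1, 6), (-5, -10)) = 16.4924
d((-9, -5), (-7, 7)) = 12.1655
d((-9, -5), (-6, -9)) = 5.0
d((-9, -5), (-5, -10)) = 6.4031
d((-7, 7), (-6, -9)) = 16.0312
d((-7, 7), (-5, -10)) = 17.1172
d((-6, -9), (-5, -10)) = 1.4142 <-- minimum

Closest pair: (-6, -9) and (-5, -10) with distance 1.4142

The closest pair is (-6, -9) and (-5, -10) with Euclidean distance 1.4142. For 5 points, brute-force pairwise comparison is shown above. For large n, the divide-and-conquer algorithm (sort by x, recurse on halves, check the dividing strip) achieves O(n log n).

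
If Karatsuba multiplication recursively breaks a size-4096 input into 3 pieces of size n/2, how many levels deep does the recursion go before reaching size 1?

For divide and conquer with division factor 2:

Problem sizes at each level:
Level 0: 4096
Level 1: 2048
Level 2: 1024
Level 3: 512
Level 4: 256
Level 5: 128
Level 6: 64
Level 7: 32
Level 8: 16
Level 9: 8
Level 10: 4
Level 11: 2
Level 12: 1

The root is level 0 and the size-1 base case is level 12 (the tree spans levels 0 through 12, i.e. 13 levels counting the root), so the depth is the number of divisions: log_2(4096) = 12

The recursion tree depth is log_2(4096) = 12. At each level, the problem size is divided by 2, so it takes 12 divisions to reduce to a base case of size 1. The algorithm makes 3 recursive calls at each level.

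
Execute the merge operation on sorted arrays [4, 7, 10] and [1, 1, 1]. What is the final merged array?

Merging process:

Compare 4 vs 1: take 1 from right. Merged: [1]
Compare 4 vs 1: take 1 from right. Merged: [1, 1]
Compare 4 vs 1: take 1 from right. Merged: [1, 1, 1]
Append remaining from left: [4, 7, 10]. Merged: [1, 1, 1, 4, 7, 10]

Final merged array: [1, 1, 1, 4, 7, 10]
Total comparisons: 3

The merged array is [1, 1, 1, 4, 7, 10], requiring 3 comparisons. The merge step runs in O(n) time where n is the total number of elements.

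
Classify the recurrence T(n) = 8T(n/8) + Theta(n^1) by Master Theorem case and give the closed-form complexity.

Master Theorem for T(n) = 8T(n/8) + O(n^1):

a = 8, b = 8, c = 1
log_b(a) = log_8(8) = 1.0000

Case 2: c = 1 = log_8(8) = 1.0000
T(n) = O(n^1 log n) = O(n log n)

For T(n) = 8T(n/8) + O(n^1): log_8(8) = 1.0000. This is Case 2 of the Master Theorem (c = log_b(a), equal work at all levels), giving O(n log n).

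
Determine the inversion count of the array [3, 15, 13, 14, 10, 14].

Finding inversions in [3, 15, 13, 14, 10, 14]:

(1, 2): arr[1]=15 > arr[2]=13
(1, 3): arr[1]=15 > arr[3]=14
(1, 4): arr[1]=15 > arr[4]=10
(1, 5): arr[1]=15 > arr[5]=14
(2, 4): arr[2]=13 > arr[4]=10
(3, 4): arr[3]=14 > arr[4]=10

Total inversions: 6

The array has 6 inversion(s): (1,2), (1,3), (1,4), (1,5), (2,4), (3,4). Each pair (i,j) satisfies i < j and arr[i] > arr[j].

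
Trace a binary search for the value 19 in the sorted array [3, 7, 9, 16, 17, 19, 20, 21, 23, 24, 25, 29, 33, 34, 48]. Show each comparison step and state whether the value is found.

Binary search for 19 in [3, 7, 9, 16, 17, 19, 20, 21, 23, 24, 25, 29, 33, 34, 48]:

lo=0, hi=14, mid=7, arr[mid]=21 -> 21 > 19, search left half
lo=0, hi=6, mid=3, arr[mid]=16 -> 16 < 19, search right half
lo=4, hi=6, mid=5, arr[mid]=19 -> Found target at index 5!

Binary search finds 19 at index 5 after 3 comparisons. The search repeatedly halves the search space by comparing with the middle element.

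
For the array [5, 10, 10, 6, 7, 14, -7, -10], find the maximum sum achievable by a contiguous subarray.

Using Kadane's algorithm on [5, 10, 10, 6, 7, 14, -7, -10]:

Scanning through the array:
Position 1 (value 10): max_ending_here = 15, max_so_far = 15
Position 2 (value 10): max_ending_here = 25, max_so_far = 25
Position 3 (value 6): max_ending_here = 31, max_so_far = 31
Position 4 (value 7): max_ending_here = 38, max_so_far = 38
Position 5 (value 14): max_ending_here = 52, max_so_far = 52
Position 6 (value -7): max_ending_here = 45, max_so_far = 52
Position 7 (value -10): max_ending_here = 35, max_so_far = 52

Maximum subarray: [5, 10, 10, 6, 7, 14]
Maximum sum: 52

The maximum subarray is [5, 10, 10, 6, 7, 14] with sum 52. This subarray runs from index 0 to index 5.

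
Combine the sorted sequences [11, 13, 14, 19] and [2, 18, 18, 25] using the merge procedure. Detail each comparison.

Merging process:

Compare 11 vs 2: take 2 from right. Merged: [2]
Compare 11 vs 18: take 11 from left. Merged: [2, 11]
Compare 13 vs 18: take 13 from left. Merged: [2, 11, 13]
Compare 14 vs 18: take 14 from left. Merged: [2, 11, 13, 14]
Compare 19 vs 18: take 18 from right. Merged: [2, 11, 13, 14, 18]
Compare 19 vs 18: take 18 from right. Merged: [2, 11, 13, 14, 18, 18]
Compare 19 vs 25: take 19 from left. Merged: [2, 11, 13, 14, 18, 18, 19]
Append remaining from right: [25]. Merged: [2, 11, 13, 14, 18, 18, 19, 25]

Final merged array: [2, 11, 13, 14, 18, 18, 19, 25]
Total comparisons: 7

The merged array is [2, 11, 13, 14, 18, 18, 19, 25], requiring 7 comparisons. The merge step runs in O(n) time where n is the total number of elements.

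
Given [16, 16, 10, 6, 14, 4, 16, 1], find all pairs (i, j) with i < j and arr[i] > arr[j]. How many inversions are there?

Finding inversions in [16, 16, 10, 6, 14, 4, 16, 1]:

(0, 2): arr[0]=16 > arr[2]=10
(0, 3): arr[0]=16 > arr[3]=6
(0, 4): arr[0]=16 > arr[4]=14
(0, 5): arr[0]=16 > arr[5]=4
(0, 7): arr[0]=16 > arr[7]=1
(1, 2): arr[1]=16 > arr[2]=10
(1, 3): arr[1]=16 > arr[3]=6
(1, 4): arr[1]=16 > arr[4]=14
(1, 5): arr[1]=16 > arr[5]=4
(1, 7): arr[1]=16 > arr[7]=1
(2, 3): arr[2]=10 > arr[3]=6
(2, 5): arr[2]=10 > arr[5]=4
(2, 7): arr[2]=10 > arr[7]=1
(3, 5): arr[3]=6 > arr[5]=4
(3, 7): arr[3]=6 > arr[7]=1
(4, 5): arr[4]=14 > arr[5]=4
(4, 7): arr[4]=14 > arr[7]=1
(5, 7): arr[5]=4 > arr[7]=1
(6, 7): arr[6]=16 > arr[7]=1

Total inversions: 19

The array has 19 inversion(s): (0,2), (0,3), (0,4), (0,5), (0,7), (1,2), (1,3), (1,4), (1,5), (1,7), (2,3), (2,5), (2,7), (3,5), (3,7), (4,5), (4,7), (5,7), (6,7). Each pair (i,j) satisfies i < j and arr[i] > arr[j].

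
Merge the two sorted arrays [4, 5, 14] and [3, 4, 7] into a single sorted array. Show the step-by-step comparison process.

Merging process:

Compare 4 vs 3: take 3 from right. Merged: [3]
Compare 4 vs 4: take 4 from left. Merged: [3, 4]
Compare 5 vs 4: take 4 from right. Merged: [3, 4, 4]
Compare 5 vs 7: take 5 from left. Merged: [3, 4, 4, 5]
Compare 14 vs 7: take 7 from right. Merged: [3, 4, 4, 5, 7]
Append remaining from left: [14]. Merged: [3, 4, 4, 5, 7, 14]

Final merged array: [3, 4, 4, 5, 7, 14]
Total comparisons: 5

The merged array is [3, 4, 4, 5, 7, 14], requiring 5 comparisons. The merge step runs in O(n) time where n is the total number of elements.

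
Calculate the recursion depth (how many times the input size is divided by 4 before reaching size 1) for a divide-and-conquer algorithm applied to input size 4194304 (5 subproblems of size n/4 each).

For divide and conquer with division factor 4:

Problem sizes at each level:
Level 0: 4194304
Level 1: 1048576
Level 2: 262144
Level 3: 65536
Level 4: 16384
Level 5: 4096
Level 6: 1024
Level 7: 256
Level 8: 64
Level 9: 16
Level 10: 4
Level 11: 1

The root is level 0 and the size-1 base case is level 11 (the tree spans levels 0 through 11, i.e. 12 levels counting the root), so the depth is the number of divisions: log_4(4194304) = 11

The recursion tree depth is log_4(4194304) = 11. At each level, the problem size is divided by 4, so it takes 11 divisions to reduce to a base case of size 1. The algorithm makes 5 recursive calls at each level.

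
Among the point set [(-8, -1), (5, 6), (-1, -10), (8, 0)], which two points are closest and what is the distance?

Computing all pairwise distances among 4 points:

d((-8, -1), (5, 6)) = 14.7648
d((-8, -1), (-1, -10)) = 11.4018
d((-8, -1), (8, 0)) = 16.0312
d((5, 6), (-1, -10)) = 17.088
d((5, 6), (8, 0)) = 6.7082 <-- minimum
d((-1, -10), (8, 0)) = 13.4536

Closest pair: (5, 6) and (8, 0) with distance 6.7082

The closest pair is (5, 6) and (8, 0) with Euclidean distance 6.7082. For 4 points, brute-force pairwise comparison is shown above. For large n, the divide-and-conquer algorithm (sort by x, recurse on halves, check the dividing strip) achieves O(n log n).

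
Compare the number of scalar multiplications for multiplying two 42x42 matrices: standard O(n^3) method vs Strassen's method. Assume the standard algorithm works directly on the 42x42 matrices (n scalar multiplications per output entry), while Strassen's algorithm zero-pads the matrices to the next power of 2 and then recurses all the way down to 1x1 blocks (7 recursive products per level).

Matrix multiplication for 42x42 matrices:

Strassen's algorithm requires power-of-2 dimensions. Pad 42x42 to 64x64 (next power of 2).

Standard algorithm: 42^3 = 74088 multiplications
Strassen's algorithm: 7^(log2(64)) = 7^6 = 117649 multiplications
Difference: 74088 - 117649 = -43561 (Strassen uses MORE here due to padding overhead — for small or just-over-power-of-2 n, padding can outweigh the per-level savings)

Standard: 74088 multiplications (42^3). Strassen: 117649 multiplications (7^6, after padding to 64x64). Strassen reduces 8 recursive multiplications to 7 at each level.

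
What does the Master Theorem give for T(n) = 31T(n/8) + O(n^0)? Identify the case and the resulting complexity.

Master Theorem for T(n) = 31T(n/8) + O(n^0):

a = 31, b = 8, c = 0
log_b(a) = log_8(31) = 1.6514

Case 1: c = 0 < log_8(31) = 1.6514
T(n) = O(n^(log_8 31))

For T(n) = 31T(n/8) + O(n^0): log_8(31) = 1.6514. This is Case 1 of the Master Theorem (c < log_b(a), work dominated by leaves), giving O(n^(log_8 31)).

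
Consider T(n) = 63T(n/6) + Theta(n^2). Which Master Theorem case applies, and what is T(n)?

Master Theorem for T(n) = 63T(n/6) + O(n^2):

a = 63, b = 6, c = 2
log_b(a) = log_6(63) = 2.3123

Case 1: c = 2 < log_6(63) = 2.3123
T(n) = O(n^(log_6 63))

For T(n) = 63T(n/6) + O(n^2): log_6(63) = 2.3123. This is Case 1 of the Master Theorem (c < log_b(a), work dominated by leaves), giving O(n^(log_6 63)).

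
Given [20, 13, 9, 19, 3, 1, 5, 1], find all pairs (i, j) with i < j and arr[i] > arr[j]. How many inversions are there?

Finding inversions in [20, 13, 9, 19, 3, 1, 5, 1]:

(0, 1): arr[0]=20 > arr[1]=13
(0, 2): arr[0]=20 > arr[2]=9
(0, 3): arr[0]=20 > arr[3]=19
(0, 4): arr[0]=20 > arr[4]=3
(0, 5): arr[0]=20 > arr[5]=1
(0, 6): arr[0]=20 > arr[6]=5
(0, 7): arr[0]=20 > arr[7]=1
(1, 2): arr[1]=13 > arr[2]=9
(1, 4): arr[1]=13 > arr[4]=3
(1, 5): arr[1]=13 > arr[5]=1
(1, 6): arr[1]=13 > arr[6]=5
(1, 7): arr[1]=13 > arr[7]=1
(2, 4): arr[2]=9 > arr[4]=3
(2, 5): arr[2]=9 > arr[5]=1
(2, 6): arr[2]=9 > arr[6]=5
(2, 7): arr[2]=9 > arr[7]=1
(3, 4): arr[3]=19 > arr[4]=3
(3, 5): arr[3]=19 > arr[5]=1
(3, 6): arr[3]=19 > arr[6]=5
(3, 7): arr[3]=19 > arr[7]=1
(4, 5): arr[4]=3 > arr[5]=1
(4, 7): arr[4]=3 > arr[7]=1
(6, 7): arr[6]=5 > arr[7]=1

Total inversions: 23

The array has 23 inversion(s): (0,1), (0,2), (0,3), (0,4), (0,5), (0,6), (0,7), (1,2), (1,4), (1,5), (1,6), (1,7), (2,4), (2,5), (2,6), (2,7), (3,4), (3,5), (3,6), (3,7), (4,5), (4,7), (6,7). Each pair (i,j) satisfies i < j and arr[i] > arr[j].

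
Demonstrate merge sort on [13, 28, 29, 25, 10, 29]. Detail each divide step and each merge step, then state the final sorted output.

Merge sort trace:

Split: [13, 28, 29, 25, 10, 29] -> [13, 28, 29] and [25, 10, 29]
  Split: [13, 28, 29] -> [13] and [28, 29]
    Split: [28, 29] -> [28] and [29]
    Merge: [28] + [29] -> [28, 29]
  Merge: [13] + [28, 29] -> [13, 28, 29]
  Split: [25, 10, 29] -> [25] and [10, 29]
    Split: [10, 29] -> [10] and [29]
    Merge: [10] + [29] -> [10, 29]
  Merge: [25] + [10, 29] -> [10, 25, 29]
Merge: [13, 28, 29] + [10, 25, 29] -> [10, 13, 25, 28, 29, 29]

Final sorted array: [10, 13, 25, 28, 29, 29]

The merge sort proceeds by recursively splitting the array and merging sorted halves.
After all merges, the sorted array is [10, 13, 25, 28, 29, 29].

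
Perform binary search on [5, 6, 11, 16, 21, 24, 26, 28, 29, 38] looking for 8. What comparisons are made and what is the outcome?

Binary search for 8 in [5, 6, 11, 16, 21, 24, 26, 28, 29, 38]:

lo=0, hi=9, mid=4, arr[mid]=21 -> 21 > 8, search left half
lo=0, hi=3, mid=1, arr[mid]=6 -> 6 < 8, search right half
lo=2, hi=3, mid=2, arr[mid]=11 -> 11 > 8, search left half
lo=2 > hi=1, target 8 not found

Binary search determines that 8 is not in the array after 3 comparisons. The search space was exhausted without finding the target.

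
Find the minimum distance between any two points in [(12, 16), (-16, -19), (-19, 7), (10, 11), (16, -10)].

Computing all pairwise distances among 5 points:

d((12, 16), (-16, -19)) = 44.8219
d((12, 16), (-19, 7)) = 32.28
d((12, 16), (10, 11)) = 5.3852 <-- minimum
d((12, 16), (16, -10)) = 26.3059
d((-16, -19), (-19, 7)) = 26.1725
d((-16, -19), (10, 11)) = 39.6989
d((-16, -19), (16, -10)) = 33.2415
d((-19, 7), (10, 11)) = 29.2746
d((-19, 7), (16, -10)) = 38.9102
d((10, 11), (16, -10)) = 21.8403

Closest pair: (12, 16) and (10, 11) with distance 5.3852

The closest pair is (12, 16) and (10, 11) with Euclidean distance 5.3852. For 5 points, brute-force pairwise comparison is shown above. For large n, the divide-and-conquer algorithm (sort by x, recurse on halves, check the dividing strip) achieves O(n log n).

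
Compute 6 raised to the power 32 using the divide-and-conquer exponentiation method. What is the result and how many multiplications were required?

Computing 6^32 by squaring (build up from 6^1; each line after the first costs one multiplication):

6^1 = 6
6^2 = (6^1)^2 = 6^2 = 36
6^4 = (6^2)^2 = 36^2 = 1296
6^8 = (6^4)^2 = 1296^2 = 1679616
6^16 = (6^8)^2 = 1679616^2 = 2821109907456
6^32 = (6^16)^2 = 2821109907456^2 = 7958661109946400884391936

Result: 7958661109946400884391936
Multiplications needed: 5 (5 lines after 6^1)

6^32 = 7958661109946400884391936. Using exponentiation by squaring, this requires 5 multiplications. The key idea: if the exponent is even, square the half-power; if odd, multiply by the base once.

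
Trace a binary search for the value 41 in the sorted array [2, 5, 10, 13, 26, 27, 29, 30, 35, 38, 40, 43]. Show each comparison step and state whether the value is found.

Binary search for 41 in [2, 5, 10, 13, 26, 27, 29, 30, 35, 38, 40, 43]:

lo=0, hi=11, mid=5, arr[mid]=27 -> 27 < 41, search right half
lo=6, hi=11, mid=8, arr[mid]=35 -> 35 < 41, search right half
lo=9, hi=11, mid=10, arr[mid]=40 -> 40 < 41, search right half
lo=11, hi=11, mid=11, arr[mid]=43 -> 43 > 41, search left half
lo=11 > hi=10, target 41 not found

Binary search determines that 41 is not in the array after 4 comparisons. The search space was exhausted without finding the target.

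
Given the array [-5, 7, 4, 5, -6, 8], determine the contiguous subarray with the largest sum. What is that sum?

Using Kadane's algorithm on [-5, 7, 4, 5, -6, 8]:

Scanning through the array:
Position 1 (value 7): max_ending_here = 7, max_so_far = 7
Position 2 (value 4): max_ending_here = 11, max_so_far = 11
Position 3 (value 5): max_ending_here = 16, max_so_far = 16
Position 4 (value -6): max_ending_here = 10, max_so_far = 16
Position 5 (value 8): max_ending_here = 18, max_so_far = 18

Maximum subarray: [7, 4, 5, -6, 8]
Maximum sum: 18

The maximum subarray is [7, 4, 5, -6, 8] with sum 18. This subarray runs from index 1 to index 5.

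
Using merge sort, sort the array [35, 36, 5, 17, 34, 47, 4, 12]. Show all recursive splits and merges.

Merge sort trace:

Split: [35, 36, 5, 17, 34, 47, 4, 12] -> [35, 36, 5, 17] and [34, 47, 4, 12]
  Split: [35, 36, 5, 17] -> [35, 36] and [5, 17]
    Split: [35, 36] -> [35] and [36]
    Merge: [35] + [36] -> [35, 36]
    Split: [5, 17] -> [5] and [17]
    Merge: [5] + [17] -> [5, 17]
  Merge: [35, 36] + [5, 17] -> [5, 17, 35, 36]
  Split: [34, 47, 4, 12] -> [34, 47] and [4, 12]
    Split: [34, 47] -> [34] and [47]
    Merge: [34] + [47] -> [34, 47]
    Split: [4, 12] -> [4] and [12]
    Merge: [4] + [12] -> [4, 12]
  Merge: [34, 47] + [4, 12] -> [4, 12, 34, 47]
Merge: [5, 17, 35, 36] + [4, 12, 34, 47] -> [4, 5, 12, 17, 34, 35, 36, 47]

Final sorted array: [4, 5, 12, 17, 34, 35, 36, 47]

The merge sort proceeds by recursively splitting the array and merging sorted halves.
After all merges, the sorted array is [4, 5, 12, 17, 34, 35, 36, 47].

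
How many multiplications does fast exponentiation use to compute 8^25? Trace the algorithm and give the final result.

Computing 8^25 by squaring (build up from 8^1; each line after the first costs one multiplication):

8^1 = 8
8^2 = (8^1)^2 = 8^2 = 64
8^3 = 8 * 8^2 = 8 * 64 = 512
8^6 = (8^3)^2 = 512^2 = 262144
8^12 = (8^6)^2 = 262144^2 = 68719476736
8^24 = (8^12)^2 = 68719476736^2 = 4722366482869645213696
8^25 = 8 * 8^24 = 8 * 4722366482869645213696 = 37778931862957161709568

Result: 37778931862957161709568
Multiplications needed: 6 (6 lines after 8^1)

8^25 = 37778931862957161709568. Using exponentiation by squaring, this requires 6 multiplications. The key idea: if the exponent is even, square the half-power; if odd, multiply by the base once.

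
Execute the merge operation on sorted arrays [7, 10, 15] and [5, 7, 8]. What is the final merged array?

Merging process:

Compare 7 vs 5: take 5 from right. Merged: [5]
Compare 7 vs 7: take 7 from left. Merged: [5, 7]
Compare 10 vs 7: take 7 from right. Merged: [5, 7, 7]
Compare 10 vs 8: take 8 from right. Merged: [5, 7, 7, 8]
Append remaining from left: [10, 15]. Merged: [5, 7, 7, 8, 10, 15]

Final merged array: [5, 7, 7, 8, 10, 15]
Total comparisons: 4

The merged array is [5, 7, 7, 8, 10, 15], requiring 4 comparisons. The merge step runs in O(n) time where n is the total number of elements.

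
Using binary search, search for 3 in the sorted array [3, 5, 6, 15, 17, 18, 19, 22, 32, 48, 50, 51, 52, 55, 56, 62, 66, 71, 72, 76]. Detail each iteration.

Binary search for 3 in [3, 5, 6, 15, 17, 18, 19, 22, 32, 48, 50, 51, 52, 55, 56, 62, 66, 71, 72, 76]:

lo=0, hi=19, mid=9, arr[mid]=48 -> 48 > 3, search left half
lo=0, hi=8, mid=4, arr[mid]=17 -> 17 > 3, search left half
lo=0, hi=3, mid=1, arr[mid]=5 -> 5 > 3, search left half
lo=0, hi=0, mid=0, arr[mid]=3 -> Found target at index 0!

Binary search finds 3 at index 0 after 4 comparisons. The search repeatedly halves the search space by comparing with the middle element.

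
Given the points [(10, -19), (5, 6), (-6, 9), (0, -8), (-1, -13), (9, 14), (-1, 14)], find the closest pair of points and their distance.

Computing all pairwise distances among 7 points:

d((10, -19), (5, 6)) = 25.4951
d((10, -19), (-6, 9)) = 32.249
d((10, -19), (0, -8)) = 14.8661
d((10, -19), (-1, -13)) = 12.53
d((10, -19), (9, 14)) = 33.0151
d((10, -19), (-1, 14)) = 34.7851
d((5, 6), (-6, 9)) = 11.4018
d((5, 6), (0, -8)) = 14.8661
d((5, 6), (-1, -13)) = 19.9249
d((5, 6), (9, 14)) = 8.9443
d((5, 6), (-1, 14)) = 10.0
d((-6, 9), (0, -8)) = 18.0278
d((-6, 9), (-1, -13)) = 22.561
d((-6, 9), (9, 14)) = 15.8114
d((-6, 9), (-1, 14)) = 7.0711
d((0, -8), (-1, -13)) = 5.099 <-- minimum
d((0, -8), (9, 14)) = 23.7697
d((0, -8), (-1, 14)) = 22.0227
d((-1, -13), (9, 14)) = 28.7924
d((-1, -13), (-1, 14)) = 27.0
d((9, 14), (-1, 14)) = 10.0

Closest pair: (0, -8) and (-1, -13) with distance 5.099

The closest pair is (0, -8) and (-1, -13) with Euclidean distance 5.099. For 7 points, brute-force pairwise comparison is shown above. For large n, the divide-and-conquer algorithm (sort by x, recurse on halves, check the dividing strip) achieves O(n log n).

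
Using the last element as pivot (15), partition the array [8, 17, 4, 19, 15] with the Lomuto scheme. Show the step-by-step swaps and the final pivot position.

Lomuto partition with pivot = 15:

Initial array: [8, 17, 4, 19, 15]

arr[0]=8 <= 15: swap with position 0, array becomes [8, 17, 4, 19, 15]
arr[1]=17 > 15: no swap
arr[2]=4 <= 15: swap with position 1, array becomes [8, 4, 17, 19, 15]
arr[3]=19 > 15: no swap

Place pivot at position 2: [8, 4, 15, 19, 17]
Pivot position: 2

After partitioning with pivot 15, the array becomes [8, 4, 15, 19, 17]. The pivot is placed at index 2. All elements to the left of the pivot are <= 15, and all elements to the right are > 15.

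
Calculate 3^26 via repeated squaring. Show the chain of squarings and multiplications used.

Computing 3^26 by squaring (build up from 3^1; each line after the first costs one multiplication):

3^1 = 3
3^2 = (3^1)^2 = 3^2 = 9
3^3 = 3 * 3^2 = 3 * 9 = 27
3^6 = (3^3)^2 = 27^2 = 729
3^12 = (3^6)^2 = 729^2 = 531441
3^13 = 3 * 3^12 = 3 * 531441 = 1594323
3^26 = (3^13)^2 = 1594323^2 = 2541865828329

Result: 2541865828329
Multiplications needed: 6 (6 lines after 3^1)

3^26 = 2541865828329. Using exponentiation by squaring, this requires 6 multiplications. The key idea: if the exponent is even, square the half-power; if odd, multiply by the base once.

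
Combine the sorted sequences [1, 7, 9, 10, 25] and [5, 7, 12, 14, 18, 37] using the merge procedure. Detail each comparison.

Merging process:

Compare 1 vs 5: take 1 from left. Merged: [1]
Compare 7 vs 5: take 5 from right. Merged: [1, 5]
Compare 7 vs 7: take 7 from left. Merged: [1, 5, 7]
Compare 9 vs 7: take 7 from right. Merged: [1, 5, 7, 7]
Compare 9 vs 12: take 9 from left. Merged: [1, 5, 7, 7, 9]
Compare 10 vs 12: take 10 from left. Merged: [1, 5, 7, 7, 9, 10]
Compare 25 vs 12: take 12 from right. Merged: [1, 5, 7, 7, 9, 10, 12]
Compare 25 vs 14: take 14 from right. Merged: [1, 5, 7, 7, 9, 10, 12, 14]
Compare 25 vs 18: take 18 from right. Merged: [1, 5, 7, 7, 9, 10, 12, 14, 18]
Compare 25 vs 37: take 25 from left. Merged: [1, 5, 7, 7, 9, 10, 12, 14, 18, 25]
Append remaining from right: [37]. Merged: [1, 5, 7, 7, 9, 10, 12, 14, 18, 25, 37]

Final merged array: [1, 5, 7, 7, 9, 10, 12, 14, 18, 25, 37]
Total comparisons: 10

The merged array is [1, 5, 7, 7, 9, 10, 12, 14, 18, 25, 37], requiring 10 comparisons. The merge step runs in O(n) time where n is the total number of elements.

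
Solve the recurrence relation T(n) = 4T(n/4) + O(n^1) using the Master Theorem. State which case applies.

Master Theorem for T(n) = 4T(n/4) + O(n^1):

a = 4, b = 4, c = 1
log_b(a) = log_4(4) = 1.0000

Case 2: c = 1 = log_4(4) = 1.0000
T(n) = O(n^1 log n) = O(n log n)

For T(n) = 4T(n/4) + O(n^1): log_4(4) = 1.0000. This is Case 2 of the Master Theorem (c = log_b(a), equal work at all levels), giving O(n log n).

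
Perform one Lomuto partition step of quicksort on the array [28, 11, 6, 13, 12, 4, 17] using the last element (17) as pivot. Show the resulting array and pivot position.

Lomuto partition with pivot = 17:

Initial array: [28, 11, 6, 13, 12, 4, 17]

arr[0]=28 > 17: no swap
arr[1]=11 <= 17: swap with position 0, array becomes [11, 28, 6, 13, 12, 4, 17]
arr[2]=6 <= 17: swap with position 1, array becomes [11, 6, 28, 13, 12, 4, 17]
arr[3]=13 <= 17: swap with position 2, array becomes [11, 6, 13, 28, 12, 4, 17]
arr[4]=12 <= 17: swap with position 3, array becomes [11, 6, 13, 12, 28, 4, 17]
arr[5]=4 <= 17: swap with position 4, array becomes [11, 6, 13, 12, 4, 28, 17]

Place pivot at position 5: [11, 6, 13, 12, 4, 17, 28]
Pivot position: 5

After partitioning with pivot 17, the array becomes [11, 6, 13, 12, 4, 17, 28]. The pivot is placed at index 5. All elements to the left of the pivot are <= 17, and all elements to the right are > 17.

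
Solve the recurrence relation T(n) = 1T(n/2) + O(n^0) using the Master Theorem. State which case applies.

Master Theorem for T(n) = 1T(n/2) + O(n^0):

a = 1, b = 2, c = 0
log_b(a) = log_2(1) = 0.0000

Case 2: c = 0 = log_2(1) = 0.0000
T(n) = O(n^0 log n) = O(log n)

For T(n) = 1T(n/2) + O(n^0): log_2(1) = 0.0000. This is Case 2 of the Master Theorem (c = log_b(a), equal work at all levels), giving O(log n).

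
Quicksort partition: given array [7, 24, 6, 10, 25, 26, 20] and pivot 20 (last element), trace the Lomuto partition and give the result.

Lomuto partition with pivot = 20:

Initial array: [7, 24, 6, 10, 25, 26, 20]

arr[0]=7 <= 20: swap with position 0, array becomes [7, 24, 6, 10, 25, 26, 20]
arr[1]=24 > 20: no swap
arr[2]=6 <= 20: swap with position 1, array becomes [7, 6, 24, 10, 25, 26, 20]
arr[3]=10 <= 20: swap with position 2, array becomes [7, 6, 10, 24, 25, 26, 20]
arr[4]=25 > 20: no swap
arr[5]=26 > 20: no swap

Place pivot at position 3: [7, 6, 10, 20, 25, 26, 24]
Pivot position: 3

After partitioning with pivot 20, the array becomes [7, 6, 10, 20, 25, 26, 24]. The pivot is placed at index 3. All elements to the left of the pivot are <= 20, and all elements to the right are > 20.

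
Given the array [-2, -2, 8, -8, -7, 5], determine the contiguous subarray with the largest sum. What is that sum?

Using Kadane's algorithm on [-2, -2, 8, -8, -7, 5]:

Scanning through the array:
Position 1 (value -2): max_ending_here = -2, max_so_far = -2
Position 2 (value 8): max_ending_here = 8, max_so_far = 8
Position 3 (value -8): max_ending_here = 0, max_so_far = 8
Position 4 (value -7): max_ending_here = -7, max_so_far = 8
Position 5 (value 5): max_ending_here = 5, max_so_far = 8

Maximum subarray: [8]
Maximum sum: 8

The maximum subarray is [8] with sum 8. This subarray runs from index 2 to index 2.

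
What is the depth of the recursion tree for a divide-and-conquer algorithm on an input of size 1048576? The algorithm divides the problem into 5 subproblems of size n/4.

For divide and conquer with division factor 4:

Problem sizes at each level:
Level 0: 1048576
Level 1: 262144
Level 2: 65536
Level 3: 16384
Level 4: 4096
Level 5: 1024
Level 6: 256
Level 7: 64
Level 8: 16
Level 9: 4
Level 10: 1

The root is level 0 and the size-1 base case is level 10 (the tree spans levels 0 through 10, i.e. 11 levels counting the root), so the depth is the number of divisions: log_4(1048576) = 10

The recursion tree depth is log_4(1048576) = 10. At each level, the problem size is divided by 4, so it takes 10 divisions to reduce to a base case of size 1. The algorithm makes 5 recursive calls at each level.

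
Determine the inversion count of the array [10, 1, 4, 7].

Finding inversions in [10, 1, 4, 7]:

(0, 1): arr[0]=10 > arr[1]=1
(0, 2): arr[0]=10 > arr[2]=4
(0, 3): arr[0]=10 > arr[3]=7

Total inversions: 3

The array has 3 inversion(s): (0,1), (0,2), (0,3). Each pair (i,j) satisfies i < j and arr[i] > arr[j].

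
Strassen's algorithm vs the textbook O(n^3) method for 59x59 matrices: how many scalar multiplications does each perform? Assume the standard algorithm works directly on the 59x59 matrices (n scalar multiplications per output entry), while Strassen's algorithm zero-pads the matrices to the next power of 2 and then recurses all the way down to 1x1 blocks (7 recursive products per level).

Matrix multiplication for 59x59 matrices:

Strassen's algorithm requires power-of-2 dimensions. Pad 59x59 to 64x64 (next power of 2).

Standard algorithm: 59^3 = 205379 multiplications
Strassen's algorithm: 7^(log2(64)) = 7^6 = 117649 multiplications
Savings: 205379 - 117649 = 87730 multiplications

Standard: 205379 multiplications (59^3). Strassen: 117649 multiplications (7^6, after padding to 64x64). Strassen reduces 8 recursive multiplications to 7 at each level.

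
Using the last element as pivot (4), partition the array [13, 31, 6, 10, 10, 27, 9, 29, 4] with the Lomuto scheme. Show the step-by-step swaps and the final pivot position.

Lomuto partition with pivot = 4:

Initial array: [13, 31, 6, 10, 10, 27, 9, 29, 4]

arr[0]=13 > 4: no swap
arr[1]=31 > 4: no swap
arr[2]=6 > 4: no swap
arr[3]=10 > 4: no swap
arr[4]=10 > 4: no swap
arr[5]=27 > 4: no swap
arr[6]=9 > 4: no swap
arr[7]=29 > 4: no swap

Place pivot at position 0: [4, 31, 6, 10, 10, 27, 9, 29, 13]
Pivot position: 0

After partitioning with pivot 4, the array becomes [4, 31, 6, 10, 10, 27, 9, 29, 13]. The pivot is placed at index 0. All elements to the left of the pivot are <= 4, and all elements to the right are > 4.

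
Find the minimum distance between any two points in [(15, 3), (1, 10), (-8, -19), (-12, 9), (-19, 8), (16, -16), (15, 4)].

Computing all pairwise distances among 7 points:

d((15, 3), (1, 10)) = 15.6525
d((15, 3), (-8, -19)) = 31.8277
d((15, 3), (-12, 9)) = 27.6586
d((15, 3), (-19, 8)) = 34.3657
d((15, 3), (16, -16)) = 19.0263
d((15, 3), (15, 4)) = 1.0 <-- minimum
d((1, 10), (-8, -19)) = 30.3645
d((1, 10), (-12, 9)) = 13.0384
d((1, 10), (-19, 8)) = 20.0998
d((1, 10), (16, -16)) = 30.0167
d((1, 10), (15, 4)) = 15.2315
d((-8, -19), (-12, 9)) = 28.2843
d((-8, -19), (-19, 8)) = 29.1548
d((-8, -19), (16, -16)) = 24.1868
d((-8, -19), (15, 4)) = 32.5269
d((-12, 9), (-19, 8)) = 7.0711
d((-12, 9), (16, -16)) = 37.5366
d((-12, 9), (15, 4)) = 27.4591
d((-19, 8), (16, -16)) = 42.4382
d((-19, 8), (15, 4)) = 34.2345
d((16, -16), (15, 4)) = 20.025

Closest pair: (15, 3) and (15, 4) with distance 1.0

The closest pair is (15, 3) and (15, 4) with Euclidean distance 1.0. For 7 points, brute-force pairwise comparison is shown above. For large n, the divide-and-conquer algorithm (sort by x, recurse on halves, check the dividing strip) achieves O(n log n).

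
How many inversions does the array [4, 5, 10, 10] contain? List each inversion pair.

Finding inversions in [4, 5, 10, 10]:


Total inversions: 0

The array has 0 inversions. It is already sorted.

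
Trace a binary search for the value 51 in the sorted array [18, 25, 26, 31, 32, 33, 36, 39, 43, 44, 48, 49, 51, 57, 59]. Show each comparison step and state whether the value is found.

Binary search for 51 in [18, 25, 26, 31, 32, 33, 36, 39, 43, 44, 48, 49, 51, 57, 59]:

lo=0, hi=14, mid=7, arr[mid]=39 -> 39 < 51, search right half
lo=8, hi=14, mid=11, arr[mid]=49 -> 49 < 51, search right half
lo=12, hi=14, mid=13, arr[mid]=57 -> 57 > 51, search left half
lo=12, hi=12, mid=12, arr[mid]=51 -> Found target at index 12!

Binary search finds 51 at index 12 after 4 comparisons. The search repeatedly halves the search space by comparing with the middle element.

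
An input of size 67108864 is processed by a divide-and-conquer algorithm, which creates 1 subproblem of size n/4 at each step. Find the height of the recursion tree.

For divide and conquer with division factor 4:

Problem sizes at each level:
Level 0: 67108864
Level 1: 16777216
Level 2: 4194304
Level 3: 1048576
Level 4: 262144
Level 5: 65536
Level 6: 16384
Level 7: 4096
Level 8: 1024
Level 9: 256
Level 10: 64
Level 11: 16
Level 12: 4
Level 13: 1

The root is level 0 and the size-1 base case is level 13 (the tree spans levels 0 through 13, i.e. 14 levels counting the root), so the depth is the number of divisions: log_4(67108864) = 13

The recursion tree depth is log_4(67108864) = 13. At each level, the problem size is divided by 4, so it takes 13 divisions to reduce to a base case of size 1. The algorithm makes 1 recursive call at each level.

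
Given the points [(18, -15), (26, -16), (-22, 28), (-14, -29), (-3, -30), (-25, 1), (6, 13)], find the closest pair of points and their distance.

Computing all pairwise distances among 7 points:

d((18, -15), (26, -16)) = 8.0623 <-- minimum
d((18, -15), (-22, 28)) = 58.7282
d((18, -15), (-14, -29)) = 34.9285
d((18, -15), (-3, -30)) = 25.807
d((18, -15), (-25, 1)) = 45.8803
d((18, -15), (6, 13)) = 30.4631
d((26, -16), (-22, 28)) = 65.1153
d((26, -16), (-14, -29)) = 42.0595
d((26, -16), (-3, -30)) = 32.2025
d((26, -16), (-25, 1)) = 53.7587
d((26, -16), (6, 13)) = 35.2278
d((-22, 28), (-14, -29)) = 57.5587
d((-22, 28), (-3, -30)) = 61.0328
d((-22, 28), (-25, 1)) = 27.1662
d((-22, 28), (6, 13)) = 31.7648
d((-14, -29), (-3, -30)) = 11.0454
d((-14, -29), (-25, 1)) = 31.9531
d((-14, -29), (6, 13)) = 46.5188
d((-3, -30), (-25, 1)) = 38.0132
d((-3, -30), (6, 13)) = 43.9318
d((-25, 1), (6, 13)) = 33.2415

Closest pair: (18, -15) and (26, -16) with distance 8.0623

The closest pair is (18, -15) and (26, -16) with Euclidean distance 8.0623. For 7 points, brute-force pairwise comparison is shown above. For large n, the divide-and-conquer algorithm (sort by x, recurse on halves, check the dividing strip) achieves O(n log n).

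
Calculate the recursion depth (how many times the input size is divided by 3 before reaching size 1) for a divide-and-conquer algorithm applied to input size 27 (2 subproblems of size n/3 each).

For divide and conquer with division factor 3:

Problem sizes at each level:
Level 0: 27
Level 1: 9
Level 2: 3
Level 3: 1

The root is level 0 and the size-1 base case is level 3 (the tree spans levels 0 through 3, i.e. 4 levels counting the root), so the depth is the number of divisions: log_3(27) = 3

The recursion tree depth is log_3(27) = 3. At each level, the problem size is divided by 3, so it takes 3 divisions to reduce to a base case of size 1. The algorithm makes 2 recursive calls at each level.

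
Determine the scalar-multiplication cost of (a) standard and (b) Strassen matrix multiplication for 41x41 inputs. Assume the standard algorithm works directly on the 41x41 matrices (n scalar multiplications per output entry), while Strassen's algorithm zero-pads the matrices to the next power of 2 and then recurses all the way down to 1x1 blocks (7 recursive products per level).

Matrix multiplication for 41x41 matrices:

Strassen's algorithm requires power-of-2 dimensions. Pad 41x41 to 64x64 (next power of 2).

Standard algorithm: 41^3 = 68921 multiplications
Strassen's algorithm: 7^(log2(64)) = 7^6 = 117649 multiplications
Difference: 68921 - 117649 = -48728 (Strassen uses MORE here due to padding overhead — for small or just-over-power-of-2 n, padding can outweigh the per-level savings)

Standard: 68921 multiplications (41^3). Strassen: 117649 multiplications (7^6, after padding to 64x64). Strassen reduces 8 recursive multiplications to 7 at each level.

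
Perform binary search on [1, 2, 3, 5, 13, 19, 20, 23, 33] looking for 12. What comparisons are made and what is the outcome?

Binary search for 12 in [1, 2, 3, 5, 13, 19, 20, 23, 33]:

lo=0, hi=8, mid=4, arr[mid]=13 -> 13 > 12, search left half
lo=0, hi=3, mid=1, arr[mid]=2 -> 2 < 12, search right half
lo=2, hi=3, mid=2, arr[mid]=3 -> 3 < 12, search right half
lo=3, hi=3, mid=3, arr[mid]=5 -> 5 < 12, search right half
lo=4 > hi=3, target 12 not found

Binary search determines that 12 is not in the array after 4 comparisons. The search space was exhausted without finding the target.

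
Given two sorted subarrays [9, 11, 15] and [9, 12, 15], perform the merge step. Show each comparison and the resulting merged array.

Merging process:

Compare 9 vs 9: take 9 from left. Merged: [9]
Compare 11 vs 9: take 9 from right. Merged: [9, 9]
Compare 11 vs 12: take 11 from left. Merged: [9, 9, 11]
Compare 15 vs 12: take 12 from right. Merged: [9, 9, 11, 12]
Compare 15 vs 15: take 15 from left. Merged: [9, 9, 11, 12, 15]
Append remaining from right: [15]. Merged: [9, 9, 11, 12, 15, 15]

Final merged array: [9, 9, 11, 12, 15, 15]
Total comparisons: 5

The merged array is [9, 9, 11, 12, 15, 15], requiring 5 comparisons. The merge step runs in O(n) time where n is the total number of elements.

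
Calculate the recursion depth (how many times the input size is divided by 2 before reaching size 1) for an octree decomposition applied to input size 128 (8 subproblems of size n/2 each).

For divide and conquer with division factor 2:

Problem sizes at each level:
Level 0: 128
Level 1: 64
Level 2: 32
Level 3: 16
Level 4: 8
Level 5: 4
Level 6: 2
Level 7: 1

The root is level 0 and the size-1 base case is level 7 (the tree spans levels 0 through 7, i.e. 8 levels counting the root), so the depth is the number of divisions: log_2(128) = 7

The recursion tree depth is log_2(128) = 7. At each level, the problem size is divided by 2, so it takes 7 divisions to reduce to a base case of size 1. The algorithm makes 8 recursive calls at each level.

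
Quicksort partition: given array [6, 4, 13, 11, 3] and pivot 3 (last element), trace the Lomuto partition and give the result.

Lomuto partition with pivot = 3:

Initial array: [6, 4, 13, 11, 3]

arr[0]=6 > 3: no swap
arr[1]=4 > 3: no swap
arr[2]=13 > 3: no swap
arr[3]=11 > 3: no swap

Place pivot at position 0: [3, 4, 13, 11, 6]
Pivot position: 0

After partitioning with pivot 3, the array becomes [3, 4, 13, 11, 6]. The pivot is placed at index 0. All elements to the left of the pivot are <= 3, and all elements to the right are > 3.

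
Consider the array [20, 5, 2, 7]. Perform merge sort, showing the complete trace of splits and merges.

Merge sort trace:

Split: [20, 5, 2, 7] -> [20, 5] and [2, 7]
  Split: [20, 5] -> [20] and [5]
  Merge: [20] + [5] -> [5, 20]
  Split: [2, 7] -> [2] and [7]
  Merge: [2] + [7] -> [2, 7]
Merge: [5, 20] + [2, 7] -> [2, 5, 7, 20]

Final sorted array: [2, 5, 7, 20]

The merge sort proceeds by recursively splitting the array and merging sorted halves.
After all merges, the sorted array is [2, 5, 7, 20].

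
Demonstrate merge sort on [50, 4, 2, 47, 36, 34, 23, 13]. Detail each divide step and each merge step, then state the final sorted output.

Merge sort trace:

Split: [50, 4, 2, 47, 36, 34, 23, 13] -> [50, 4, 2, 47] and [36, 34, 23, 13]
  Split: [50, 4, 2, 47] -> [50, 4] and [2, 47]
    Split: [50, 4] -> [50] and [4]
    Merge: [50] + [4] -> [4, 50]
    Split: [2, 47] -> [2] and [47]
    Merge: [2] + [47] -> [2, 47]
  Merge: [4, 50] + [2, 47] -> [2, 4, 47, 50]
  Split: [36, 34, 23, 13] -> [36, 34] and [23, 13]
    Split: [36, 34] -> [36] and [34]
    Merge: [36] + [34] -> [34, 36]
    Split: [23, 13] -> [23] and [13]
    Merge: [23] + [13] -> [13, 23]
  Merge: [34, 36] + [13, 23] -> [13, 23, 34, 36]
Merge: [2, 4, 47, 50] + [13, 23, 34, 36] -> [2, 4, 13, 23, 34, 36, 47, 50]

Final sorted array: [2, 4, 13, 23, 34, 36, 47, 50]

The merge sort proceeds by recursively splitting the array and merging sorted halves.
After all merges, the sorted array is [2, 4, 13, 23, 34, 36, 47, 50].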